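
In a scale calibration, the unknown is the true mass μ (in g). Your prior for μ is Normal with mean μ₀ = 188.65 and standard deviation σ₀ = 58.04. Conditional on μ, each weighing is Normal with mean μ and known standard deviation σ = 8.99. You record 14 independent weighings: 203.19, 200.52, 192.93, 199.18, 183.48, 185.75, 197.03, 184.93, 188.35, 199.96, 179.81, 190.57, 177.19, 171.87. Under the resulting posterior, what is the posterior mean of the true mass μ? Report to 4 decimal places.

189.6240

For Normal data with known variance σ², a Normal(μ₀, σ₀²) prior on μ is conjugate. Posterior precision = 1/σ₀² + n/σ²; posterior mean is the precision-weighted average of μ₀ and x̄.
Σxᵢ = 203.19 + 200.52 + 192.93 + 199.18 + 183.48 + 185.75 + 197.03 + 184.93 + 188.35 + 199.96 + 179.81 + 190.57 + 177.19 + 171.87 = 2654.76, so n·x̄ = 2654.76.
σ₀² = 58.04² = 3368.6416, σ² = 8.99² = 80.8201; σ² + n·σ₀² = 80.8201 + 14·3368.6416 = 47241.8025.
Posterior mean = (μ₀/σ₀² + n·x̄/σ²)/(1/σ₀² + n/σ²) = (σ²·μ₀ + σ₀²·n·x̄)/(σ² + n·σ₀²) = (80.8201·188.65 + 3368.6416·2654.76)/47241.8025 = 8958181.685881/47241.8025 = 189.6240.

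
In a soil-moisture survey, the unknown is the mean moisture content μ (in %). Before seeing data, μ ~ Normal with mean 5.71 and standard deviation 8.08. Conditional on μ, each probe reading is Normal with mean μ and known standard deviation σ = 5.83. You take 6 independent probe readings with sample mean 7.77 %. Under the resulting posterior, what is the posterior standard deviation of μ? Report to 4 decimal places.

2.2831

For Normal data with known variance σ², a Normal(μ₀, σ₀²) prior on μ is conjugate. Posterior precision = 1/σ₀² + n/σ²; posterior mean is the precision-weighted average of μ₀ and x̄.
σ₀² = 8.08² = 65.2864, σ² = 5.83² = 33.9889; σ² + n·σ₀² = 33.9889 + 6·65.2864 = 425.7073.
Posterior precision = 1/σ₀² + n/σ² = 1/65.2864 + 6/33.9889 = (σ² + n·σ₀²)/(σ₀²σ²) = 425.7073/(65.2864·33.9889); posterior variance σₙ² = σ₀²σ²/(σ² + n·σ₀²) = 65.2864·33.9889/425.7073 = 5.212532.
Posterior SD = √σₙ² = √(65.2864·33.9889/425.7073) = 2.2831.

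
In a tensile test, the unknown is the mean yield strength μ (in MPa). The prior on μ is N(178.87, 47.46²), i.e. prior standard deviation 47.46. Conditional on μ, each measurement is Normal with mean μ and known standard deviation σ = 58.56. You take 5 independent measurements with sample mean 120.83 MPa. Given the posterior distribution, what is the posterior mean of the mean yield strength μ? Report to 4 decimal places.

134.3776

For Normal data with known variance σ², a Normal(μ₀, σ₀²) prior on μ is conjugate. Posterior precision = 1/σ₀² + n/σ²; posterior mean is the precision-weighted average of μ₀ and x̄.
n·x̄ = 5·120.83 = 604.15.
σ₀² = 47.46² = 2252.4516, σ² = 58.56² = 3429.2736; σ² + n·σ₀² = 3429.2736 + 5·2252.4516 = 14691.5316.
Posterior mean = (μ₀/σ₀² + n·x̄/σ²)/(1/σ₀² + n/σ²) = (σ²·μ₀ + σ₀²·n·x̄)/(σ² + n·σ₀²) = (3429.2736·178.87 + 2252.4516·604.15)/14691.5316 = 1974212.802972/14691.5316 = 134.3776.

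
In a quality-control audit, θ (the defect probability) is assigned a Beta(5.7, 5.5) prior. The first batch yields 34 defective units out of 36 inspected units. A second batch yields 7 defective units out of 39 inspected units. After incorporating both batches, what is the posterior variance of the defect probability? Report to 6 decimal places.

The Beta prior is conjugate to a Binomial/Bernoulli likelihood; the update adds successes to α and failures to β.
After batch 1: Beta(5.7+34, 5.5+2) = Beta(39.7, 7.5).
After batch 2: Beta(39.7+7, 7.5+32) = Beta(46.7, 39.5).
Var = αβ/((α+β)²(α+β+1)) = 46.7·39.5/(86.2²·87.2) = 0.002847.

0.002847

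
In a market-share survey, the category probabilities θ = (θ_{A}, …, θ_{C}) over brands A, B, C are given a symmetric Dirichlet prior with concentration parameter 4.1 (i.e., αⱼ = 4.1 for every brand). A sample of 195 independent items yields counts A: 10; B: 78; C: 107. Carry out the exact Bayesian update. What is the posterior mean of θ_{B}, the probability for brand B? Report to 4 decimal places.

The Dirichlet prior is conjugate to the Multinomial likelihood: each posterior αⱼ = prior αⱼ + observed count nⱼ.
Posterior concentration: (14.1, 82.1, 111.1), total = 207.3.
E[θ_{B}|data] = α_{B}/Σα = 82.1/207.3 = 0.3960.

0.3960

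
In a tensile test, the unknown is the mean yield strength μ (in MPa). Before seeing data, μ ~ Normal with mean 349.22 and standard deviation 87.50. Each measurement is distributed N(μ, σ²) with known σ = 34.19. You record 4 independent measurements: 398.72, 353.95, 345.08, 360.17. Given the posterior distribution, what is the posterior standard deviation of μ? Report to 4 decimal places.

16.7778

For Normal data with known variance σ², a Normal(μ₀, σ₀²) prior on μ is conjugate. Posterior precision = 1/σ₀² + n/σ²; posterior mean is the precision-weighted average of μ₀ and x̄.
σ₀² = 87.50² = 7656.25, σ² = 34.19² = 1168.9561; σ² + n·σ₀² = 1168.9561 + 4·7656.25 = 31793.9561.
Posterior precision = 1/σ₀² + n/σ² = 1/7656.25 + 4/1168.9561 = (σ² + n·σ₀²)/(σ₀²σ²) = 31793.9561/(7656.25·1168.9561); posterior variance σₙ² = σ₀²σ²/(σ² + n·σ₀²) = 7656.25·1168.9561/31793.9561 = 281.494386.
Posterior SD = √σₙ² = √(7656.25·1168.9561/31793.9561) = 16.7778.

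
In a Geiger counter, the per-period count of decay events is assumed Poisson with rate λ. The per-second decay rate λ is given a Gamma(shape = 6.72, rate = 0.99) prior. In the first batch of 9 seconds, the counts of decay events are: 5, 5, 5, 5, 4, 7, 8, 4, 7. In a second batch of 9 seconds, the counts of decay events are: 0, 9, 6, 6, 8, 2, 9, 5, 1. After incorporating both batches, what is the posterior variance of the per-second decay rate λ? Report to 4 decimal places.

0.2848

With a Gamma(shape α, rate β) prior, the Poisson likelihood is conjugate: the posterior is Gamma(α + ΣXᵢ, β + n).
Batch 1: sum of counts S = 50 over n = 9 seconds.
After batch 1: Gamma(α+S, β+n) = Gamma(6.72+50, 0.99+9) = Gamma(56.72, 9.99).
Batch 2: sum of counts S = 46 over n = 9 seconds.
After batch 2: Gamma(α+S, β+n) = Gamma(56.72+46, 9.99+9) = Gamma(102.72, 18.99).
Var = α/β² = 102.72/18.99² = 0.2848.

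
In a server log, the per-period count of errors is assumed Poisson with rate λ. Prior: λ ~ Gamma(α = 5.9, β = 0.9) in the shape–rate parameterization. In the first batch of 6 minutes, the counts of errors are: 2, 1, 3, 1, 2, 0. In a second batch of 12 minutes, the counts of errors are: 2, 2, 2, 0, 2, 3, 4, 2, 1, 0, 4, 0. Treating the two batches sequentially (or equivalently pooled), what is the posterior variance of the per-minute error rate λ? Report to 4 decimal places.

With a Gamma(shape α, rate β) prior, the Poisson likelihood is conjugate: the posterior is Gamma(α + ΣXᵢ, β + n).
Batch 1: sum of counts S = 9 over n = 6 minutes.
After batch 1: Gamma(α+S, β+n) = Gamma(5.9+9, 0.9+6) = Gamma(14.9, 6.9).
Batch 2: sum of counts S = 22 over n = 12 minutes.
After batch 2: Gamma(α+S, β+n) = Gamma(14.9+22, 6.9+12) = Gamma(36.9, 18.9).
Var = α/β² = 36.9/18.9² = 0.1033.

0.1033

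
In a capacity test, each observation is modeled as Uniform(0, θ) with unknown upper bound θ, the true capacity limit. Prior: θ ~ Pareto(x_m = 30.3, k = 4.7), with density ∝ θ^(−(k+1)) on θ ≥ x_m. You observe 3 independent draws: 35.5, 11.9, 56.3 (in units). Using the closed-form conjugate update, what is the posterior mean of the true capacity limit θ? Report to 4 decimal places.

64.7030

A Pareto(scale x_m, shape k) prior on the upper bound θ of Uniform(0, θ) is conjugate: posterior is Pareto(max(x_m, max xᵢ), k + n).
Sample maximum = 56.3; prior scale x_m = 30.3 → posterior scale = max = 56.3.
Posterior shape = 4.7 + 3 = 7.7.
E[θ|data] = k·x_m/(k−1) = 7.7·56.3/6.7 = 64.7030.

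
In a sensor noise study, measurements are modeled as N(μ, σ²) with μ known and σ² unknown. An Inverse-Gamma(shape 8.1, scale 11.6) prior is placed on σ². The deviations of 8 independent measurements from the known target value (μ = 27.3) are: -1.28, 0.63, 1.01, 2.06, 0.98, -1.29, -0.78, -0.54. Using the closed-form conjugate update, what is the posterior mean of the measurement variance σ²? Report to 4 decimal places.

With known mean μ and an Inverse-Gamma(α, β) prior on σ², the Normal likelihood is conjugate: posterior is Inv-Gamma(α + n/2, β + Σ(xᵢ−μ)²/2).
Σ(xᵢ−μ)² = (-1.28)² + (0.63)² + (1.01)² + (2.06)² + (0.98)² + (-1.29)² + (-0.78)² + (-0.54)² = 10.8235.
Posterior: Inv-Gamma(8.1 + 8/2, 11.6 + 10.8235/2) = Inv-Gamma(12.10, 17.01175).
E[σ²|data] = β/(α−1) = 17.01175/11.10 = 1.5326.

1.5326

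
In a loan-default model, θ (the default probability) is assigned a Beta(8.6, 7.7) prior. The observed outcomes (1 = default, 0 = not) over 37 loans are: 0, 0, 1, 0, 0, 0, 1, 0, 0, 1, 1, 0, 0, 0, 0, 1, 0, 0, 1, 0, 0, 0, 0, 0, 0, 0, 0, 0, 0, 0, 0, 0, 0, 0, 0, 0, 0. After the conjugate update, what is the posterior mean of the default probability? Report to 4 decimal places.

0.2739

The Beta prior is conjugate to a Binomial/Bernoulli likelihood; the update adds successes to α and failures to β.
Posterior: Beta(α+k, β+n−k) = Beta(8.6+6, 7.7+31) = Beta(14.6, 38.7).
Posterior mean = α/(α+β) = 14.6/53.3 = 0.2739.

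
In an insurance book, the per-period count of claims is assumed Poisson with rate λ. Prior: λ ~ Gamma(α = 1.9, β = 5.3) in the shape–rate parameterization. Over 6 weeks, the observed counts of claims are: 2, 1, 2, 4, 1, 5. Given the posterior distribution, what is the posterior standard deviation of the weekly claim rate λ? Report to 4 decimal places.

With a Gamma(shape α, rate β) prior, the Poisson likelihood is conjugate: the posterior is Gamma(α + ΣXᵢ, β + n).
Sum of counts S = 15 over n = 6 weeks.
Posterior: Gamma(α+S, β+n) = Gamma(1.9+15, 5.3+6) = Gamma(16.9, 11.3).
SD = √α/β = √16.9/11.3 = 0.3638.

0.3638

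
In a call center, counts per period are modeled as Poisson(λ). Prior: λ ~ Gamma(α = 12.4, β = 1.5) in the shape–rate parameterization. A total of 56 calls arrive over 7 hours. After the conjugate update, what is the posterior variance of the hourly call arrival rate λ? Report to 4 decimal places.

With a Gamma(shape α, rate β) prior, the Poisson likelihood is conjugate: the posterior is Gamma(α + ΣXᵢ, β + n).
Posterior: Gamma(α+S, β+n) = Gamma(12.4+56, 1.5+7) = Gamma(68.4, 8.5).
Var = α/β² = 68.4/8.5² = 0.9467.

0.9467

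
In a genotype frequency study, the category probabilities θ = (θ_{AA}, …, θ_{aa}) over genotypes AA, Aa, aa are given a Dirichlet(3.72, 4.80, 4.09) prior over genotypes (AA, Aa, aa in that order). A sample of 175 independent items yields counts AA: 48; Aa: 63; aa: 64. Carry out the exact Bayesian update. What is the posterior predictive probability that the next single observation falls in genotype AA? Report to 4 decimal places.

0.2757

The Dirichlet prior is conjugate to the Multinomial likelihood: each posterior αⱼ = prior αⱼ + observed count nⱼ.
Posterior concentration: (51.72, 67.80, 68.09), total = 187.61.
P(next = AA | data) = α_{AA}/Σα = 0.2757.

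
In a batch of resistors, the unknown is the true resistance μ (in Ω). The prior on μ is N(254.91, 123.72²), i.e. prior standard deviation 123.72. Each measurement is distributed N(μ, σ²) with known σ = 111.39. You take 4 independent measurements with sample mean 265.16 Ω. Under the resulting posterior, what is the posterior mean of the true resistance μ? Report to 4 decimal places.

For Normal data with known variance σ², a Normal(μ₀, σ₀²) prior on μ is conjugate. Posterior precision = 1/σ₀² + n/σ²; posterior mean is the precision-weighted average of μ₀ and x̄.
n·x̄ = 4·265.16 = 1060.64.
σ₀² = 123.72² = 15306.6384, σ² = 111.39² = 12407.7321; σ² + n·σ₀² = 12407.7321 + 4·15306.6384 = 73634.2857.
Posterior mean = (μ₀/σ₀² + n·x̄/σ²)/(1/σ₀² + n/σ²) = (σ²·μ₀ + σ₀²·n·x̄)/(σ² + n·σ₀²) = (12407.7321·254.91 + 15306.6384·1060.64)/73634.2857 = 19397687.942187/73634.2857 = 263.4328.

263.4328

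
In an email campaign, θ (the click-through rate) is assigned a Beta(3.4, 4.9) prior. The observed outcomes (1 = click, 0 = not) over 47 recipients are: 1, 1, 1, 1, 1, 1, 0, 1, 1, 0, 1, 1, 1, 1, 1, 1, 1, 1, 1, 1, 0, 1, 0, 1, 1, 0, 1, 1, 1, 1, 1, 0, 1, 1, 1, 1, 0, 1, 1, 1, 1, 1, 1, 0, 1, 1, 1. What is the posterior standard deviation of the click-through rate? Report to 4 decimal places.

The Beta prior is conjugate to a Binomial/Bernoulli likelihood; the update adds successes to α and failures to β.
Posterior: Beta(α+k, β+n−k) = Beta(3.4+39, 4.9+8) = Beta(42.4, 12.9).
Var = αβ/((α+β)²(α+β+1)) = 42.4·12.9/(55.3²·56.3) = 0.00317685; SD = √0.00317685 = 0.0564.

0.0564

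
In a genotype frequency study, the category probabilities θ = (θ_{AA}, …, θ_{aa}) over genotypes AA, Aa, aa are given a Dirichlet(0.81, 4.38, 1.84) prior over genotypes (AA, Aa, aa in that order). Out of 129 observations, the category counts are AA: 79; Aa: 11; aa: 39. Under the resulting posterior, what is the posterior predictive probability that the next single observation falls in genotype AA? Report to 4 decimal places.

The Dirichlet prior is conjugate to the Multinomial likelihood: each posterior αⱼ = prior αⱼ + observed count nⱼ.
Posterior concentration: (79.81, 15.38, 40.84), total = 136.03.
P(next = AA | data) = α_{AA}/Σα = 0.5867.

0.5867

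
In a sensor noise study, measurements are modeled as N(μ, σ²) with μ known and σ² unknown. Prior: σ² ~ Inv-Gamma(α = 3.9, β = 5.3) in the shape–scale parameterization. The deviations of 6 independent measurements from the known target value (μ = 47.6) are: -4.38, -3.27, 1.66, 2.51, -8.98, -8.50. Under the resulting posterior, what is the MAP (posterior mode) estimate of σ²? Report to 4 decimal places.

12.8116

With known mean μ and an Inverse-Gamma(α, β) prior on σ², the Normal likelihood is conjugate: posterior is Inv-Gamma(α + n/2, β + Σ(xᵢ−μ)²/2).
Σ(xᵢ−μ)² = (-4.38)² + (-3.27)² + (1.66)² + (2.51)² + (-8.98)² + (-8.50)² = 191.8234.
Posterior: Inv-Gamma(3.9 + 6/2, 5.3 + 191.8234/2) = Inv-Gamma(6.90, 101.21170).
Mode = β/(α+1) = 101.21170/7.90 = 12.8116.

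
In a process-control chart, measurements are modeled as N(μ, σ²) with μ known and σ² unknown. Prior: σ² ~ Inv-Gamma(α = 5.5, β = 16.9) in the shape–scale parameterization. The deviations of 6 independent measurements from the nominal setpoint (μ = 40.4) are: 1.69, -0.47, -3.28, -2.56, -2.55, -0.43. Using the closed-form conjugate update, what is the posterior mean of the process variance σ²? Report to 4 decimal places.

With known mean μ and an Inverse-Gamma(α, β) prior on σ², the Normal likelihood is conjugate: posterior is Inv-Gamma(α + n/2, β + Σ(xᵢ−μ)²/2).
Σ(xᵢ−μ)² = (1.69)² + (-0.47)² + (-3.28)² + (-2.56)² + (-2.55)² + (-0.43)² = 27.0764.
Posterior: Inv-Gamma(5.5 + 6/2, 16.9 + 27.0764/2) = Inv-Gamma(8.50, 30.43820).
E[σ²|data] = β/(α−1) = 30.43820/7.50 = 4.0584.

4.0584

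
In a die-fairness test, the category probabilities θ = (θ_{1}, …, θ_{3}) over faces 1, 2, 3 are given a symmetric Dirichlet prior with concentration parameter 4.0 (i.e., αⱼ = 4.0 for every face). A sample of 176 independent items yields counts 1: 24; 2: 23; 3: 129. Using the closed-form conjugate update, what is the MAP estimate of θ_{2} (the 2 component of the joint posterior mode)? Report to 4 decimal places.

The Dirichlet prior is conjugate to the Multinomial likelihood: each posterior αⱼ = prior αⱼ + observed count nⱼ.
Posterior concentration: (28.0, 27.0, 133.0), total = 188.0.
Joint mode component: (α_{2}−1)/(Σα−K) = 26.0/185.0 = 0.1405.

0.1405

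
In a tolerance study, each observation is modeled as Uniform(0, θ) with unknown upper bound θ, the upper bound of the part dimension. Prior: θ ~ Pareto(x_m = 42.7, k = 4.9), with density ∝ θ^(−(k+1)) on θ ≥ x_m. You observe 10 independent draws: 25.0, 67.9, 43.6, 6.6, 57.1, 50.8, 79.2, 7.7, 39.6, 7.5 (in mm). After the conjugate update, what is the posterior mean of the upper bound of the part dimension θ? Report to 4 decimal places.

A Pareto(scale x_m, shape k) prior on the upper bound θ of Uniform(0, θ) is conjugate: posterior is Pareto(max(x_m, max xᵢ), k + n).
Sample maximum = 79.2; prior scale x_m = 42.7 → posterior scale = max = 79.2.
Posterior shape = 4.9 + 10 = 14.9.
E[θ|data] = k·x_m/(k−1) = 14.9·79.2/13.9 = 84.8978.

84.8978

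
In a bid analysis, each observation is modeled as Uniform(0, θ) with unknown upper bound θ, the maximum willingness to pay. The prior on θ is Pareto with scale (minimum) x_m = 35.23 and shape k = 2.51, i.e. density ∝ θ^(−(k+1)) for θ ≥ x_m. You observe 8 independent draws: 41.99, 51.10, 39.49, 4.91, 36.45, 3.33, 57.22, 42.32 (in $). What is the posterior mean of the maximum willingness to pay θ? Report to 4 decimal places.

63.2368

A Pareto(scale x_m, shape k) prior on the upper bound θ of Uniform(0, θ) is conjugate: posterior is Pareto(max(x_m, max xᵢ), k + n).
Sample maximum = 57.22; prior scale x_m = 35.23 → posterior scale = max = 57.22.
Posterior shape = 2.51 + 8 = 10.51.
E[θ|data] = k·x_m/(k−1) = 10.51·57.22/9.51 = 63.2368.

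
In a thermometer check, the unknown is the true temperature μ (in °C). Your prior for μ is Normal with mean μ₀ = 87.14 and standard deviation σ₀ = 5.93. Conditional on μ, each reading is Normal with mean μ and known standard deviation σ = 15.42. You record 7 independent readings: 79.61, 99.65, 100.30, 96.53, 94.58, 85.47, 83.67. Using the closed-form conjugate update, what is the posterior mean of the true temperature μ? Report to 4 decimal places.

For Normal data with known variance σ², a Normal(μ₀, σ₀²) prior on μ is conjugate. Posterior precision = 1/σ₀² + n/σ²; posterior mean is the precision-weighted average of μ₀ and x̄.
Σxᵢ = 79.61 + 99.65 + 100.30 + 96.53 + 94.58 + 85.47 + 83.67 = 639.81, so n·x̄ = 639.81.
σ₀² = 5.93² = 35.1649, σ² = 15.42² = 237.7764; σ² + n·σ₀² = 237.7764 + 7·35.1649 = 483.9307.
Posterior mean = (μ₀/σ₀² + n·x̄/σ²)/(1/σ₀² + n/σ²) = (σ²·μ₀ + σ₀²·n·x̄)/(σ² + n·σ₀²) = (237.7764·87.14 + 35.1649·639.81)/483.9307 = 43218.690165/483.9307 = 89.3076.

89.3076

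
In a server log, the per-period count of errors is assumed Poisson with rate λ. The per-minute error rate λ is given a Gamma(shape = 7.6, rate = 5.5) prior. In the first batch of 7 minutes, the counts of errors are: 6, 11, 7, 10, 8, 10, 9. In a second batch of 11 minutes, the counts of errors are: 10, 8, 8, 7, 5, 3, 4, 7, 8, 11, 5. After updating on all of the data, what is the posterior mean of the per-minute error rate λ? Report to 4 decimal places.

6.1532

With a Gamma(shape α, rate β) prior, the Poisson likelihood is conjugate: the posterior is Gamma(α + ΣXᵢ, β + n).
Batch 1: sum of counts S = 61 over n = 7 minutes.
After batch 1: Gamma(α+S, β+n) = Gamma(7.6+61, 5.5+7) = Gamma(68.6, 12.5).
Batch 2: sum of counts S = 76 over n = 11 minutes.
After batch 2: Gamma(α+S, β+n) = Gamma(68.6+76, 12.5+11) = Gamma(144.6, 23.5).
Posterior mean = α/β = 144.6/23.5 = 6.1532.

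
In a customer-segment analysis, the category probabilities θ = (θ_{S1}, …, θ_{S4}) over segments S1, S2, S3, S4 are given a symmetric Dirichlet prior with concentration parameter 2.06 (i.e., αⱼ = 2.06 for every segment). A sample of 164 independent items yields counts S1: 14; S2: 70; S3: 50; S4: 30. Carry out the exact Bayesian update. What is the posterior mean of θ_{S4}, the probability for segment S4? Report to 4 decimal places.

0.1861

The Dirichlet prior is conjugate to the Multinomial likelihood: each posterior αⱼ = prior αⱼ + observed count nⱼ.
Posterior concentration: (16.06, 72.06, 52.06, 32.06), total = 172.24.
E[θ_{S4}|data] = α_{S4}/Σα = 32.06/172.24 = 0.1861.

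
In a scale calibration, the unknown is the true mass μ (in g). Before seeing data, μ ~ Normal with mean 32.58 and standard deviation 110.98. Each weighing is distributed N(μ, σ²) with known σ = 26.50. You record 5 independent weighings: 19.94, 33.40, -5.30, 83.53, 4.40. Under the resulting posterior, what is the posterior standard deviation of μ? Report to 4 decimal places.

11.7842

For Normal data with known variance σ², a Normal(μ₀, σ₀²) prior on μ is conjugate. Posterior precision = 1/σ₀² + n/σ²; posterior mean is the precision-weighted average of μ₀ and x̄.
σ₀² = 110.98² = 12316.5604, σ² = 26.50² = 702.25; σ² + n·σ₀² = 702.25 + 5·12316.5604 = 62285.052.
Posterior precision = 1/σ₀² + n/σ² = 1/12316.5604 + 5/702.25 = (σ² + n·σ₀²)/(σ₀²σ²) = 62285.052/(12316.5604·702.25); posterior variance σₙ² = σ₀²σ²/(σ² + n·σ₀²) = 12316.5604·702.25/62285.052 = 138.866458.
Posterior SD = √σₙ² = √(12316.5604·702.25/62285.052) = 11.7842.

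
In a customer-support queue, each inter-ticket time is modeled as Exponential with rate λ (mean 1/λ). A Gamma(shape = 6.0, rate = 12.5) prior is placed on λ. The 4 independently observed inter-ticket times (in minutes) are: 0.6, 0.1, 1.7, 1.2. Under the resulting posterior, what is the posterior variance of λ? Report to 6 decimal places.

With a Gamma(shape α, rate β) prior on the exponential rate λ, the posterior after n observations with total T = Σxᵢ is Gamma(α+n, β+T).
Sum of observations T = 3.6 minutes; n = 4.
Posterior: Gamma(6.0+4, 12.5+3.6) = Gamma(10.0, 16.1).
Var = α/β² = 0.038579.

0.038579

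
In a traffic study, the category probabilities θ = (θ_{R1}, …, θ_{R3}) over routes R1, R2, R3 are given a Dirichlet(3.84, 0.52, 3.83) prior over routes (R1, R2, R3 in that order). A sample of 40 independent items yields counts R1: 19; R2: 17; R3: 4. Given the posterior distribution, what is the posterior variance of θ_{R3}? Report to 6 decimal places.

0.002766

The Dirichlet prior is conjugate to the Multinomial likelihood: each posterior αⱼ = prior αⱼ + observed count nⱼ.
Posterior concentration: (22.84, 17.52, 7.83), total = 48.19.
Var[θ_j] = α_j(Σα−α_j)/((Σα)²(Σα+1)) = 7.83·40.36/(48.19²·49.19) = 0.002766.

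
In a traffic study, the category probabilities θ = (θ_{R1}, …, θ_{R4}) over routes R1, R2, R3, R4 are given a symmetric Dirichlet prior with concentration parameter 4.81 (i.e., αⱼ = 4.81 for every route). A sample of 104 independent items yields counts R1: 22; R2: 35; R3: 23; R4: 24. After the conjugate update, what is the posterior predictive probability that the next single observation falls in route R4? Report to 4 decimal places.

0.2338

The Dirichlet prior is conjugate to the Multinomial likelihood: each posterior αⱼ = prior αⱼ + observed count nⱼ.
Posterior concentration: (26.81, 39.81, 27.81, 28.81), total = 123.24.
P(next = R4 | data) = α_{R4}/Σα = 0.2338.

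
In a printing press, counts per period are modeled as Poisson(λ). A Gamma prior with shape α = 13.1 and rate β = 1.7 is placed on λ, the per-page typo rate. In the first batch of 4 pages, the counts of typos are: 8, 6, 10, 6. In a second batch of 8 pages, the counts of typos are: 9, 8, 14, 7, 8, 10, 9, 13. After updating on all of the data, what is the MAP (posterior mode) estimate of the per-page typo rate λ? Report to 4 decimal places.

With a Gamma(shape α, rate β) prior, the Poisson likelihood is conjugate: the posterior is Gamma(α + ΣXᵢ, β + n).
Batch 1: sum of counts S = 30 over n = 4 pages.
After batch 1: Gamma(α+S, β+n) = Gamma(13.1+30, 1.7+4) = Gamma(43.1, 5.7).
Batch 2: sum of counts S = 78 over n = 8 pages.
After batch 2: Gamma(α+S, β+n) = Gamma(43.1+78, 5.7+8) = Gamma(121.1, 13.7).
Mode of Gamma(α,β) for α≥1 is (α−1)/β = 120.1/13.7 = 8.7664.

8.7664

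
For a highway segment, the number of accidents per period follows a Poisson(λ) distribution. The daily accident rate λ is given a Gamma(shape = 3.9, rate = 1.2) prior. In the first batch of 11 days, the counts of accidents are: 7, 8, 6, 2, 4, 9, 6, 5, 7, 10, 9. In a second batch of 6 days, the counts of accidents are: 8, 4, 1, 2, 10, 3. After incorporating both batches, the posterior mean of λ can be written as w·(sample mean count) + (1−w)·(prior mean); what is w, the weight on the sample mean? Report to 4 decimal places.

0.9341

With a Gamma(shape α, rate β) prior, the Poisson likelihood is conjugate: the posterior is Gamma(α + ΣXᵢ, β + n).
Total number of days: n = 11 + 6 = 17.
Posterior mean = (α₀+S)/(β₀+n) = [n/(β₀+n)]·(S/n) + [β₀/(β₀+n)]·(α₀/β₀), so only n and β₀ enter the weight.
Weight on data w = n/(β₀+n) = 17/(1.2+17) = 17/18.2 = 0.9341.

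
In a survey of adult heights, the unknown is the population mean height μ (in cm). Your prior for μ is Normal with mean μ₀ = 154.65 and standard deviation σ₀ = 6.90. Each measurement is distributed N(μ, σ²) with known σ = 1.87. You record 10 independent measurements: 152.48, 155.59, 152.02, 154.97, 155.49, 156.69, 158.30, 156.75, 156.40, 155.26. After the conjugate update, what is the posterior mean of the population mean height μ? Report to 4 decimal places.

155.3896

For Normal data with known variance σ², a Normal(μ₀, σ₀²) prior on μ is conjugate. Posterior precision = 1/σ₀² + n/σ²; posterior mean is the precision-weighted average of μ₀ and x̄.
Σxᵢ = 152.48 + 155.59 + 152.02 + 154.97 + 155.49 + 156.69 + 158.30 + 156.75 + 156.40 + 155.26 = 1553.95, so n·x̄ = 1553.95.
σ₀² = 6.90² = 47.61, σ² = 1.87² = 3.4969; σ² + n·σ₀² = 3.4969 + 10·47.61 = 479.5969.
Posterior mean = (μ₀/σ₀² + n·x̄/σ²)/(1/σ₀² + n/σ²) = (σ²·μ₀ + σ₀²·n·x̄)/(σ² + n·σ₀²) = (3.4969·154.65 + 47.61·1553.95)/479.5969 = 74524.355085/479.5969 = 155.3896.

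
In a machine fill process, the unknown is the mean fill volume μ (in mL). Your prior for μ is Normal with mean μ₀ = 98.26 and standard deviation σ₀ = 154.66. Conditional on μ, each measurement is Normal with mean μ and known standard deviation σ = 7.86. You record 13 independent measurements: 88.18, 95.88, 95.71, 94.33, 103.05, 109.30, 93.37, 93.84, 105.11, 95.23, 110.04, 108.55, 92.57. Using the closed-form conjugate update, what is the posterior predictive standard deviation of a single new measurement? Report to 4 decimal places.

8.1566

For Normal data with known variance σ², a Normal(μ₀, σ₀²) prior on μ is conjugate. Posterior precision = 1/σ₀² + n/σ²; posterior mean is the precision-weighted average of μ₀ and x̄.
σ₀² = 154.66² = 23919.7156, σ² = 7.86² = 61.7796; σ² + n·σ₀² = 61.7796 + 13·23919.7156 = 311018.0824.
Posterior precision = 1/σ₀² + n/σ² = 1/23919.7156 + 13/61.7796 = (σ² + n·σ₀²)/(σ₀²σ²) = 311018.0824/(23919.7156·61.7796); posterior variance σₙ² = σ₀²σ²/(σ² + n·σ₀²) = 23919.7156·61.7796/311018.0824 = 4.751333.
Predictive variance for one new observation = σₙ² + σ² = 23919.7156·61.7796/311018.0824 + 61.7796 = σ²·(σ₀² + 311018.0824)/311018.0824 = 61.7796·334937.798/311018.0824 = 66.530933; SD = √(61.7796·334937.798/311018.0824) = 8.1566.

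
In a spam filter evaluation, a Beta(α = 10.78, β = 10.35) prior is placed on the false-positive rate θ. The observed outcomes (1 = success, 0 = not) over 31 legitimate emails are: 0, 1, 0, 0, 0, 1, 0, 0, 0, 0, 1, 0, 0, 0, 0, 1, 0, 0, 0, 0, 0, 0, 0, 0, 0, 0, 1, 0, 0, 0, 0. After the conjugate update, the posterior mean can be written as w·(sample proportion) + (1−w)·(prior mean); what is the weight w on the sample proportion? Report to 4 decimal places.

The Beta prior is conjugate to a Binomial/Bernoulli likelihood; the update adds successes to α and failures to β.
Posterior mean = (α₀+k)/(α₀+β₀+n) = [n/(α₀+β₀+n)]·(k/n) + [(α₀+β₀)/(α₀+β₀+n)]·α₀/(α₀+β₀), so only n and the prior enter the weight.
The weight on the data is w = n/(α₀+β₀+n) = 31/(10.78+10.35+31) = 31/52.13 = 0.5947.

0.5947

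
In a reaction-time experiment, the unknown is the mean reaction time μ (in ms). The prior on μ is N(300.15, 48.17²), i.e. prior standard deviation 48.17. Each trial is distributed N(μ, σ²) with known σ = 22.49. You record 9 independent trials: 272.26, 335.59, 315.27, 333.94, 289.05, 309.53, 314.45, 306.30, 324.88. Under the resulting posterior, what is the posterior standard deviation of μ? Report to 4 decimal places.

For Normal data with known variance σ², a Normal(μ₀, σ₀²) prior on μ is conjugate. Posterior precision = 1/σ₀² + n/σ²; posterior mean is the precision-weighted average of μ₀ and x̄.
σ₀² = 48.17² = 2320.3489, σ² = 22.49² = 505.8001; σ² + n·σ₀² = 505.8001 + 9·2320.3489 = 21388.9402.
Posterior precision = 1/σ₀² + n/σ² = 1/2320.3489 + 9/505.8001 = (σ² + n·σ₀²)/(σ₀²σ²) = 21388.9402/(2320.3489·505.8001); posterior variance σₙ² = σ₀²σ²/(σ² + n·σ₀²) = 2320.3489·505.8001/21388.9402 = 54.871008.
Posterior SD = √σₙ² = √(2320.3489·505.8001/21388.9402) = 7.4075.

7.4075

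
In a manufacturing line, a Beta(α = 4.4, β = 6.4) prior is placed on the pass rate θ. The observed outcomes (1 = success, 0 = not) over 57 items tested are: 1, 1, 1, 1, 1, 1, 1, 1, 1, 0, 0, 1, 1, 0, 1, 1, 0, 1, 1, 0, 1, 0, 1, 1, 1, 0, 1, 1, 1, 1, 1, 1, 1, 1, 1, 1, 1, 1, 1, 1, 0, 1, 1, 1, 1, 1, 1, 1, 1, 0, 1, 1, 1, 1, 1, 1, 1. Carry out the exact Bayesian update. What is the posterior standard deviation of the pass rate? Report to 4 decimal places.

0.0505

The Beta prior is conjugate to a Binomial/Bernoulli likelihood; the update adds successes to α and failures to β.
Posterior: Beta(α+k, β+n−k) = Beta(4.4+48, 6.4+9) = Beta(52.4, 15.4).
Var = αβ/((α+β)²(α+β+1)) = 52.4·15.4/(67.8²·68.8) = 0.00255155; SD = √0.00255155 = 0.0505.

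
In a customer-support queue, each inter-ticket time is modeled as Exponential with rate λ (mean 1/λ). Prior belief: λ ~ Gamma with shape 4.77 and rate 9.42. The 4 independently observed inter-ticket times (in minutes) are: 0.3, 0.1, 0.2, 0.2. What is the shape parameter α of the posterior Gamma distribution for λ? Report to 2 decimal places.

8.77

With a Gamma(shape α, rate β) prior on the exponential rate λ, the posterior after n observations with total T = Σxᵢ is Gamma(α+n, β+T).
Sum of observations T = 0.8 minutes; n = 4.
Posterior: Gamma(4.77+4, 9.42+0.8) = Gamma(8.77, 10.22).
Posterior α = 8.77.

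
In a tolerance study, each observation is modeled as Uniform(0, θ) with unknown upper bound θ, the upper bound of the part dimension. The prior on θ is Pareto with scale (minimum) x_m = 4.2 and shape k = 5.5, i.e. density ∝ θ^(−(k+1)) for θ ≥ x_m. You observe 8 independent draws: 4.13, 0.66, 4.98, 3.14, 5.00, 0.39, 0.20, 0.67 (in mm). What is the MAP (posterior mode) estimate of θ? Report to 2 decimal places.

A Pareto(scale x_m, shape k) prior on the upper bound θ of Uniform(0, θ) is conjugate: posterior is Pareto(max(x_m, max xᵢ), k + n).
Sample maximum = 5.00; prior scale x_m = 4.2 → posterior scale = max = 5.00.
Posterior shape = 5.5 + 8 = 13.5.
The Pareto density is decreasing on [x_m, ∞), so the mode is x_m = 5.00.

5.00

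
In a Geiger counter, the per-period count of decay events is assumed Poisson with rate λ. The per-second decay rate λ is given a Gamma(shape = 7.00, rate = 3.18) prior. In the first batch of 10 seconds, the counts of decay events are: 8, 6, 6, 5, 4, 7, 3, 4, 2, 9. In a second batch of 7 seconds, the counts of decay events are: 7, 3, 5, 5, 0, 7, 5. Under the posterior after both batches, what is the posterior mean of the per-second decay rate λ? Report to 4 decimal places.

With a Gamma(shape α, rate β) prior, the Poisson likelihood is conjugate: the posterior is Gamma(α + ΣXᵢ, β + n).
Batch 1: sum of counts S = 54 over n = 10 seconds.
After batch 1: Gamma(α+S, β+n) = Gamma(7.00+54, 3.18+10) = Gamma(61.00, 13.18).
Batch 2: sum of counts S = 32 over n = 7 seconds.
After batch 2: Gamma(α+S, β+n) = Gamma(61.00+32, 13.18+7) = Gamma(93.00, 20.18).
Posterior mean = α/β = 93.00/20.18 = 4.6085.

4.6085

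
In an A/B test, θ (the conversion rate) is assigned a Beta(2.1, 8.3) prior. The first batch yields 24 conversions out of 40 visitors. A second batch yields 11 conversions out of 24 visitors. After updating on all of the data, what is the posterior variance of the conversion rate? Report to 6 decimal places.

The Beta prior is conjugate to a Binomial/Bernoulli likelihood; the update adds successes to α and failures to β.
After batch 1: Beta(2.1+24, 8.3+16) = Beta(26.1, 24.3).
After batch 2: Beta(26.1+11, 24.3+13) = Beta(37.1, 37.3).
Var = αβ/((α+β)²(α+β+1)) = 37.1·37.3/(74.4²·75.4) = 0.003316.

0.003316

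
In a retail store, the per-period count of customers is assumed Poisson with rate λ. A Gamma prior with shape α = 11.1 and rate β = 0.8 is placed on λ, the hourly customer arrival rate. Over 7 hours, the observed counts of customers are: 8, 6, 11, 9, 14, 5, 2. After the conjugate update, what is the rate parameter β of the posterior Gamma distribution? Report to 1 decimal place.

7.8

With a Gamma(shape α, rate β) prior, the Poisson likelihood is conjugate: the posterior is Gamma(α + ΣXᵢ, β + n).
Sum of counts S = 55 over n = 7 hours.
Posterior: Gamma(α+S, β+n) = Gamma(11.1+55, 0.8+7) = Gamma(66.1, 7.8).
Posterior β = 7.8.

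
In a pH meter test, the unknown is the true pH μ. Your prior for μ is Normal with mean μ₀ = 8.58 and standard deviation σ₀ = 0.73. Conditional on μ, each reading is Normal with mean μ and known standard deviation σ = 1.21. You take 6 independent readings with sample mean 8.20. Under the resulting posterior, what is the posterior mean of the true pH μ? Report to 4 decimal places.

For Normal data with known variance σ², a Normal(μ₀, σ₀²) prior on μ is conjugate. Posterior precision = 1/σ₀² + n/σ²; posterior mean is the precision-weighted average of μ₀ and x̄.
n·x̄ = 6·8.20 = 49.2.
σ₀² = 0.73² = 0.5329, σ² = 1.21² = 1.4641; σ² + n·σ₀² = 1.4641 + 6·0.5329 = 4.6615.
Posterior mean = (μ₀/σ₀² + n·x̄/σ²)/(1/σ₀² + n/σ²) = (σ²·μ₀ + σ₀²·n·x̄)/(σ² + n·σ₀²) = (1.4641·8.58 + 0.5329·49.2)/4.6615 = 38.780658/4.6615 = 8.3194.

8.3194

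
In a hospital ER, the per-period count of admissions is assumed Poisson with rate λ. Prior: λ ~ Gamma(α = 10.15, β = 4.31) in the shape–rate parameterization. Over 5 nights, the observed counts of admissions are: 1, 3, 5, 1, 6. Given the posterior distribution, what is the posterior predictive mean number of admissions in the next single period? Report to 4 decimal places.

2.8088

With a Gamma(shape α, rate β) prior, the Poisson likelihood is conjugate: the posterior is Gamma(α + ΣXᵢ, β + n).
Sum of counts S = 16 over n = 5 nights.
Posterior: Gamma(α+S, β+n) = Gamma(10.15+16, 4.31+5) = Gamma(26.15, 9.31).
The predictive distribution for one future period is NegBinom with mean α/β = 2.8088.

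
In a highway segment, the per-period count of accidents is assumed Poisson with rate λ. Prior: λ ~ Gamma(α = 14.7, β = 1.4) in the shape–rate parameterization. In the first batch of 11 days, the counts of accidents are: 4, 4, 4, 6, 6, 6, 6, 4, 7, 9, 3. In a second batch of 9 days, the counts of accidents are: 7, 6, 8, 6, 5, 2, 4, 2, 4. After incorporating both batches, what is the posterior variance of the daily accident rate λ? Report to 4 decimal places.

0.2570

With a Gamma(shape α, rate β) prior, the Poisson likelihood is conjugate: the posterior is Gamma(α + ΣXᵢ, β + n).
Batch 1: sum of counts S = 59 over n = 11 days.
After batch 1: Gamma(α+S, β+n) = Gamma(14.7+59, 1.4+11) = Gamma(73.7, 12.4).
Batch 2: sum of counts S = 44 over n = 9 days.
After batch 2: Gamma(α+S, β+n) = Gamma(73.7+44, 12.4+9) = Gamma(117.7, 21.4).
Var = α/β² = 117.7/21.4² = 0.2570.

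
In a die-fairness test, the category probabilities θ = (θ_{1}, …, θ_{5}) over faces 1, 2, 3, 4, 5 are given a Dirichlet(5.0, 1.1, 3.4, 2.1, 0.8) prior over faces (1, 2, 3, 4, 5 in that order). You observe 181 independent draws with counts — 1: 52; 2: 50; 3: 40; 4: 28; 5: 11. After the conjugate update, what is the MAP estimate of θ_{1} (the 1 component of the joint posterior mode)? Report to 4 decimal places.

The Dirichlet prior is conjugate to the Multinomial likelihood: each posterior αⱼ = prior αⱼ + observed count nⱼ.
Posterior concentration: (57.0, 51.1, 43.4, 30.1, 11.8), total = 193.4.
Joint mode component: (α_{1}−1)/(Σα−K) = 56.0/188.4 = 0.2972.

0.2972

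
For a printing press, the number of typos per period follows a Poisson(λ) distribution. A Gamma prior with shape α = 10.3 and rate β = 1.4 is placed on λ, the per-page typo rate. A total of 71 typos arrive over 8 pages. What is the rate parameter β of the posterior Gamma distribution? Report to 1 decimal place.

With a Gamma(shape α, rate β) prior, the Poisson likelihood is conjugate: the posterior is Gamma(α + ΣXᵢ, β + n).
Posterior: Gamma(α+S, β+n) = Gamma(10.3+71, 1.4+8) = Gamma(81.3, 9.4).
Posterior β = 9.4.

9.4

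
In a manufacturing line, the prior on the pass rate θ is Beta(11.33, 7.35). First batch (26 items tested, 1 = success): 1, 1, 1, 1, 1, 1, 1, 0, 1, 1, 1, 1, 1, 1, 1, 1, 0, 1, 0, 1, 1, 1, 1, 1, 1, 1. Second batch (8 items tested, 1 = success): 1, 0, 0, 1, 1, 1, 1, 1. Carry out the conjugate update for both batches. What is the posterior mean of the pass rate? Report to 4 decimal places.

0.7656

The Beta prior is conjugate to a Binomial/Bernoulli likelihood; the update adds successes to α and failures to β.
After batch 1: Beta(11.33+23, 7.35+3) = Beta(34.33, 10.35).
After batch 2: Beta(34.33+6, 10.35+2) = Beta(40.33, 12.35).
Posterior mean = α/(α+β) = 40.33/52.68 = 0.7656.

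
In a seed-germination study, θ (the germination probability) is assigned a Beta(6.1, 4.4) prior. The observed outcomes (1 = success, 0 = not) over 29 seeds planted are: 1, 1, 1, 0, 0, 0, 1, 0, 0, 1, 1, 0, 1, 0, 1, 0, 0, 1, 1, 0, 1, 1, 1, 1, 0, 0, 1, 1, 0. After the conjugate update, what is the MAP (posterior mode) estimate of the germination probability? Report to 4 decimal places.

The Beta prior is conjugate to a Binomial/Bernoulli likelihood; the update adds successes to α and failures to β.
Posterior: Beta(α+k, β+n−k) = Beta(6.1+16, 4.4+13) = Beta(22.1, 17.4).
Mode of Beta(a,b) for a,b>1 is (a−1)/(a+b−2) = 21.1/37.5 = 0.5627.

0.5627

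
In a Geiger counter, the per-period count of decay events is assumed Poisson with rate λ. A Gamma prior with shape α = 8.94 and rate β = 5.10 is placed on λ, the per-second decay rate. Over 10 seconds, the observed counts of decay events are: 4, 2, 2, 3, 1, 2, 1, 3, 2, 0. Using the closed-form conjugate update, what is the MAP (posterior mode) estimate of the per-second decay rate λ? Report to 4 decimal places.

1.8503

With a Gamma(shape α, rate β) prior, the Poisson likelihood is conjugate: the posterior is Gamma(α + ΣXᵢ, β + n).
Sum of counts S = 20 over n = 10 seconds.
Posterior: Gamma(α+S, β+n) = Gamma(8.94+20, 5.10+10) = Gamma(28.94, 15.10).
Mode of Gamma(α,β) for α≥1 is (α−1)/β = 27.94/15.10 = 1.8503.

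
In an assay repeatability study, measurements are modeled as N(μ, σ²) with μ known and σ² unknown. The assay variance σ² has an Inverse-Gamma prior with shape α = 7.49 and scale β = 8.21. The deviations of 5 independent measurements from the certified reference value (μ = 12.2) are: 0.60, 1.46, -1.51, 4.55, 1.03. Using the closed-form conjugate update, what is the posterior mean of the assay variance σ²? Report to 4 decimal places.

2.3890

With known mean μ and an Inverse-Gamma(α, β) prior on σ², the Normal likelihood is conjugate: posterior is Inv-Gamma(α + n/2, β + Σ(xᵢ−μ)²/2).
Σ(xᵢ−μ)² = (0.60)² + (1.46)² + (-1.51)² + (4.55)² + (1.03)² = 26.5351.
Posterior: Inv-Gamma(7.49 + 5/2, 8.21 + 26.5351/2) = Inv-Gamma(9.99, 21.47755).
E[σ²|data] = β/(α−1) = 21.47755/8.99 = 2.3890.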